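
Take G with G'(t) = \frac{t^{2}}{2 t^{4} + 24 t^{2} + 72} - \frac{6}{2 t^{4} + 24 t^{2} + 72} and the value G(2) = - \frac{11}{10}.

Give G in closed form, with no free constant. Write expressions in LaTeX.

Recognize the product-rule pattern: G'(t) = u'v + uv' with u = - \frac{t}{4}, v = \frac{1}{\frac{t^{2}}{2} + 3}, so integration by parts undoes it.
A general antiderivative is - \frac{t}{4 \left(\frac{t^{2}}{2} + 3\right)} + C.
The condition gives C = - \frac{11}{10} - (- \frac{1}{10}) = -1.
So G(t) = \frac{- 2 t^{2} - t - 12}{2 \left(t^{2} + 6\right)}.
Check: d/dt[\frac{- 2 t^{2} - t - 12}{2 \left(t^{2} + 6\right)}] = \frac{t^{2} - 6}{2 t^{4} + 24 t^{2} + 72}, which equals G'(t).

G(t) = \frac{- 2 t^{2} - t - 12}{2 \left(t^{2} + 6\right)}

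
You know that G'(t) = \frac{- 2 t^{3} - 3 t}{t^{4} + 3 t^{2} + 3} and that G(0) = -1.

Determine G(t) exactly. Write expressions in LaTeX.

The substitution u = \frac{t^{4}}{3} + t^{2} + 1 works: G'(t) is exactly (dG/du)*(du/dt) for that inner function.
A general antiderivative is - \frac{\log{\left(\frac{t^{4}}{3} + t^{2} + 1 \right)}}{2} + C.
The condition gives C = -1 - (0) = -1.
So G(t) = - \frac{\log{\left(\frac{t^{4}}{3} + t^{2} + 1 \right)}}{2} - 1.
Check: d/dt[- \frac{\log{\left(\frac{t^{4}}{3} + t^{2} + 1 \right)}}{2} - 1] = \frac{- 2 t^{3} - 3 t}{t^{4} + 3 t^{2} + 3} = G'(t).

G(t) = - \frac{\log{\left(\frac{t^{4}}{3} + t^{2} + 1 \right)}}{2} - 1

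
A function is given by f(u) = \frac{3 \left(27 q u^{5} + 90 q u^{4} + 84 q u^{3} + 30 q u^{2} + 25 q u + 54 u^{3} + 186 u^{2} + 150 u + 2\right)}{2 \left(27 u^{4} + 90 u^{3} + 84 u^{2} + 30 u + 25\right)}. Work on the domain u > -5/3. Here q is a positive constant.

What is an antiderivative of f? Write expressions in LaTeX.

An antiderivative is F(u) = \frac{9 q u^{3} + 15 q u^{2} + 18 u \log{\left(\frac{3 u^{2}}{2} + \frac{1}{2} \right)} + 30 \log{\left(\frac{3 u^{2}}{2} + \frac{1}{2} \right)} - 4}{4 \left(3 u + 5\right)}.

Whatever form F(u) takes, F'(u) = f(u) is non-negotiable.
Check: d/du[\frac{9 q u^{3} + 15 q u^{2} + 18 u \log{\left(\frac{3 u^{2}}{2} + \frac{1}{2} \right)} + 30 \log{\left(\frac{3 u^{2}}{2} + \frac{1}{2} \right)} - 4}{4 \left(3 u + 5\right)}] = \frac{81 q u^{5} + 270 q u^{4} + 252 q u^{3} + 90 q u^{2} + 75 q u + 162 u^{3} + 558 u^{2} + 450 u + 6}{54 u^{4} + 180 u^{3} + 168 u^{2} + 60 u + 50}, which equals f(u).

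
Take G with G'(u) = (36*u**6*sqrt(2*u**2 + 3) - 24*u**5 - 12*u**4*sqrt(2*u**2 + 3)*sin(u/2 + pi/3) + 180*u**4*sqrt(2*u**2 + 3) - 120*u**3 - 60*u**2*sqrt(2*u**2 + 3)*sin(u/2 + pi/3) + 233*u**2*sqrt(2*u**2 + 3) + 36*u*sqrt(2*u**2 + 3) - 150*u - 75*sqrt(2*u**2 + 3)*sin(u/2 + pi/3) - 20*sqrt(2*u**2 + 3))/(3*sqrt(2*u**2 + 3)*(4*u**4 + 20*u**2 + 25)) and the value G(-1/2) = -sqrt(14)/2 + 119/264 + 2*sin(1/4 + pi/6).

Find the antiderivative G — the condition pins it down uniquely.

Differentiate the proposed G(u) back; it has to land on the given G'(u).
A general antiderivative is u**3 + (-4*u/3 - 3)/(2*u**2 + 5) - sqrt(2*u**2 + 3) + 2*cos(u/2 + pi/3) + C.
The condition gives C = -sqrt(14)/2 + 119/264 + 2*sin(1/4 + pi/6) - (-sqrt(14)/2 - 145/264 + 2*sin(1/4 + pi/6)) = 1.
So G(u) = (6*u**5 + 15*u**3 - 6*u**2*sqrt(2*u**2 + 3) + 12*u**2*cos(u/2 + pi/3) + 6*u**2 - 4*u - 15*sqrt(2*u**2 + 3) + 30*cos(u/2 + pi/3) + 6)/(3*(2*u**2 + 5)).
Check: d/du[(6*u**5 + 15*u**3 - 6*u**2*sqrt(2*u**2 + 3) + 12*u**2*cos(u/2 + pi/3) + 6*u**2 - 4*u - 15*sqrt(2*u**2 + 3) + 30*cos(u/2 + pi/3) + 6)/(3*(2*u**2 + 5))] = (36*u**6*sqrt(2*u**2 + 3) - 24*u**5 - 12*u**4*sqrt(2*u**2 + 3)*sin(u/2 + pi/3) + 180*u**4*sqrt(2*u**2 + 3) - 120*u**3 - 60*u**2*sqrt(2*u**2 + 3)*sin(u/2 + pi/3) + 233*u**2*sqrt(2*u**2 + 3) + 36*u*sqrt(2*u**2 + 3) - 150*u - 75*sqrt(2*u**2 + 3)*sin(u/2 + pi/3) - 20*sqrt(2*u**2 + 3))/(12*u**4*sqrt(2*u**2 + 3) + 60*u**2*sqrt(2*u**2 + 3) + 75*sqrt(2*u**2 + 3)), which equals G'(u).

G(u) = (6*u**5 + 15*u**3 - 6*u**2*sqrt(2*u**2 + 3) + 12*u**2*cos(u/2 + pi/3) + 6*u**2 - 4*u - 15*sqrt(2*u**2 + 3) + 30*cos(u/2 + pi/3) + 6)/(3*(2*u**2 + 5))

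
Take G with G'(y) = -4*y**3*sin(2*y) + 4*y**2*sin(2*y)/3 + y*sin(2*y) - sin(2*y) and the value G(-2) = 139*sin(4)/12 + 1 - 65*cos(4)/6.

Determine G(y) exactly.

G(y) = (24*y**3*cos(2*y) - 36*y**2*sin(2*y) - 8*y**2*cos(2*y) + 8*y*sin(2*y) - 42*y*cos(2*y) + 21*sin(2*y) + 10*cos(2*y) + 12)/12

The integrand splits into summands that can be handled one at a time.
A general antiderivative is 2*y**3*cos(2*y) - 3*y**2*sin(2*y) - 2*y**2*cos(2*y)/3 + 2*y*sin(2*y)/3 - 7*y*cos(2*y)/2 + 7*sin(2*y)/4 + 5*cos(2*y)/6 + C.
The condition gives C = 139*sin(4)/12 + 1 - 65*cos(4)/6 - (139*sin(4)/12 - 65*cos(4)/6) = 1.
So G(y) = (24*y**3*cos(2*y) - 36*y**2*sin(2*y) - 8*y**2*cos(2*y) + 8*y*sin(2*y) - 42*y*cos(2*y) + 21*sin(2*y) + 10*cos(2*y) + 12)/12.
Check: d/dy[(24*y**3*cos(2*y) - 36*y**2*sin(2*y) - 8*y**2*cos(2*y) + 8*y*sin(2*y) - 42*y*cos(2*y) + 21*sin(2*y) + 10*cos(2*y) + 12)/12] = -4*y**3*sin(2*y) + 4*y**2*sin(2*y)/3 + y*sin(2*y) - sin(2*y) = G'(y).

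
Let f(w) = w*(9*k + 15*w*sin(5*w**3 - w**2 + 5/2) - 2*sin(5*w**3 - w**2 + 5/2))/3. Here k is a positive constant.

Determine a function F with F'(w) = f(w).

An antiderivative is F(w) = (9*k*w**2 - 2*cos(5*w**3 - w**2 + 5/2))/6.

Since d/dw undoes antidifferentiation here, F'(w) = f(w) is required of F(w).
Check: d/dw[(9*k*w**2 - 2*cos(5*w**3 - w**2 + 5/2))/6] = 3*k*w + 5*w**2*sin(5*w**3 - w**2 + 5/2) - 2*w*sin(5*w**3 - w**2 + 5/2)/3, which equals f(w).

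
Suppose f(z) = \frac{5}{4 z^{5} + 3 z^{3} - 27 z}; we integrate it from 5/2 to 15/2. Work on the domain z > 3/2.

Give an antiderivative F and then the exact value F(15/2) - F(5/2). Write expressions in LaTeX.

Factor the denominator (z \left(2 z - 3\right) \left(2 z + 3\right) \left(z^{2} + 3\right)) and decompose: f = \frac{5 z}{63 \left(z^{2} + 3\right)} + \frac{20}{189 \left(2 z + 3\right)} + \frac{20}{189 \left(2 z - 3\right)} - \frac{5}{27 z}; each piece integrates to a log, atan, or power term.
F(z) = - \frac{5 \left(14 \log{\left(z \right)} - 4 \log{\left(z^{2} - \frac{9}{4} \right)} - 3 \log{\left(z^{2} + 3 \right)}\right)}{378} is an antiderivative of f.
Check: d/dz[- \frac{5 \left(14 \log{\left(z \right)} - 4 \log{\left(z^{2} - \frac{9}{4} \right)} - 3 \log{\left(z^{2} + 3 \right)}\right)}{378}] = \frac{5}{4 z^{5} + 3 z^{3} - 27 z} = f(z).
F(15/2) = - \frac{5 \log{\left(\frac{15}{2} \right)}}{27} + \frac{5 \log{\left(\frac{237}{4} \right)}}{126} + \frac{10 \log{\left(54 \right)}}{189}; F(5/2) = - \frac{5 \log{\left(\frac{5}{2} \right)}}{27} + \frac{10 \log{\left(4 \right)}}{189} + \frac{5 \log{\left(\frac{37}{4} \right)}}{126}.
Integral = F(15/2) - F(5/2) = - \frac{5 \log{\left(\frac{15}{2} \right)}}{27} - \frac{5 \log{\left(\frac{37}{4} \right)}}{126} - \frac{10 \log{\left(4 \right)}}{189} + \frac{5 \log{\left(\frac{237}{4} \right)}}{126} + \frac{5 \log{\left(\frac{5}{2} \right)}}{27} + \frac{10 \log{\left(54 \right)}}{189}.

Antiderivative: F(z) = - \frac{5 \left(14 \log{\left(z \right)} - 4 \log{\left(z^{2} - \frac{9}{4} \right)} - 3 \log{\left(z^{2} + 3 \right)}\right)}{378}; value = - \frac{5 \log{\left(\frac{15}{2} \right)}}{27} - \frac{5 \log{\left(\frac{37}{4} \right)}}{126} - \frac{10 \log{\left(4 \right)}}{189} + \frac{5 \log{\left(\frac{237}{4} \right)}}{126} + \frac{5 \log{\left(\frac{5}{2} \right)}}{27} + \frac{10 \log{\left(54 \right)}}{189}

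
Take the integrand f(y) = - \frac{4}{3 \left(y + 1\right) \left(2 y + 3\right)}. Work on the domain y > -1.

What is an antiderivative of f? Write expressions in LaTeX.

An antiderivative is F(y) = - \frac{4 \log{\left(y + 1 \right)}}{3} + \frac{4 \log{\left(y + \frac{3}{2} \right)}}{3}.

The denominator factors as 3 \left(y + 1\right) \left(2 y + 3\right); partial fractions split f into directly integrable pieces: \frac{8}{3 \left(2 y + 3\right)} - \frac{4}{3 \left(y + 1\right)}.
Check: d/dy[- \frac{4 \log{\left(y + 1 \right)}}{3} + \frac{4 \log{\left(y + \frac{3}{2} \right)}}{3}] = - \frac{4}{6 y^{2} + 15 y + 9}, which equals f(y).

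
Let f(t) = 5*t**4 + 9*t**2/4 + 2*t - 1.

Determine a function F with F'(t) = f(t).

Integrate term by term and add the pieces.
Check: d/dt[t**5 + 3*t**3/4 + t**2 - t] = 5*t**4 + 9*t**2/4 + 2*t - 1 = f(t).

An antiderivative is F(t) = t**5 + 3*t**3/4 + t**2 - t.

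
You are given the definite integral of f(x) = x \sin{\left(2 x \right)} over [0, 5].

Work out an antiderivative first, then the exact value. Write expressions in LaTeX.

Check any antiderivative F(x) by computing F'(x) and comparing it with f(x).
F(x) = - \frac{x \cos{\left(2 x \right)}}{2} + \frac{\sin{\left(2 x \right)}}{4} is an antiderivative of f.
Check: d/dx[- \frac{x \cos{\left(2 x \right)}}{2} + \frac{\sin{\left(2 x \right)}}{4}] = x \sin{\left(2 x \right)} = f(x).
F(5) = \frac{\sin{\left(10 \right)}}{4} - \frac{5 \cos{\left(10 \right)}}{2}; F(0) = 0.
Integral = F(5) - F(0) = \frac{\sin{\left(10 \right)}}{4} - \frac{5 \cos{\left(10 \right)}}{2}.

Antiderivative: F(x) = - \frac{x \cos{\left(2 x \right)}}{2} + \frac{\sin{\left(2 x \right)}}{4}; value = \frac{\sin{\left(10 \right)}}{4} - \frac{5 \cos{\left(10 \right)}}{2}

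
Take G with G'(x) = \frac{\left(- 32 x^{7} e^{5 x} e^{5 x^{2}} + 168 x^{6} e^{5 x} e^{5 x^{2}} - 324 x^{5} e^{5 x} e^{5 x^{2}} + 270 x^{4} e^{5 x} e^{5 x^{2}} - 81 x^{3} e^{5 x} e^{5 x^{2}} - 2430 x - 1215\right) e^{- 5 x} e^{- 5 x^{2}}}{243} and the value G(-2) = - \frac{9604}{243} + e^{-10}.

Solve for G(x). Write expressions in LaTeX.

G(x) = \frac{\left(- 16 x^{8} e^{5 x} e^{5 x^{2}} + 96 x^{7} e^{5 x} e^{5 x^{2}} - 216 x^{6} e^{5 x} e^{5 x^{2}} + 216 x^{5} e^{5 x} e^{5 x^{2}} - 81 x^{4} e^{5 x} e^{5 x^{2}} + 972\right) e^{- 5 x} e^{- 5 x^{2}}}{972}

Since d/dx undoes antidifferentiation here, G(x) must give back the stated G'(x).
A general antiderivative is - \frac{4 \left(- \frac{x^{2}}{3} + \frac{x}{2}\right)^{4}}{3} + e^{- 5 x^{2} - 5 x} + C.
The condition gives C = - \frac{9604}{243} + e^{-10} - (- \frac{9604}{243} + e^{-10}) = 0.
So G(x) = \frac{\left(- 16 x^{8} e^{5 x} e^{5 x^{2}} + 96 x^{7} e^{5 x} e^{5 x^{2}} - 216 x^{6} e^{5 x} e^{5 x^{2}} + 216 x^{5} e^{5 x} e^{5 x^{2}} - 81 x^{4} e^{5 x} e^{5 x^{2}} + 972\right) e^{- 5 x} e^{- 5 x^{2}}}{972}.
Check: d/dx[\frac{\left(- 16 x^{8} e^{5 x} e^{5 x^{2}} + 96 x^{7} e^{5 x} e^{5 x^{2}} - 216 x^{6} e^{5 x} e^{5 x^{2}} + 216 x^{5} e^{5 x} e^{5 x^{2}} - 81 x^{4} e^{5 x} e^{5 x^{2}} + 972\right) e^{- 5 x} e^{- 5 x^{2}}}{972}] = \frac{\left(- 32 x^{7} e^{5 x} e^{5 x^{2}} + 168 x^{6} e^{5 x} e^{5 x^{2}} - 324 x^{5} e^{5 x} e^{5 x^{2}} + 270 x^{4} e^{5 x} e^{5 x^{2}} - 81 x^{3} e^{5 x} e^{5 x^{2}} - 2430 x - 1215\right) e^{- 5 x} e^{- 5 x^{2}}}{243} = G'(x).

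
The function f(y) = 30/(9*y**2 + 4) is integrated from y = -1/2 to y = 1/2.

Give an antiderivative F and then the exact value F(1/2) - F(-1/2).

Antiderivative: F(y) = 5*atan(3*y/2); value = 10*atan(3/4)

Check any antiderivative F(y) by computing F'(y) and comparing it with f(y).
F(y) = 5*atan(3*y/2) is an antiderivative of f.
Check: d/dy[5*atan(3*y/2)] = 30/(9*y**2 + 4) = f(y).
F(1/2) = 5*atan(3/4); F(-1/2) = -5*atan(3/4).
Integral = F(1/2) - F(-1/2) = 10*atan(3/4).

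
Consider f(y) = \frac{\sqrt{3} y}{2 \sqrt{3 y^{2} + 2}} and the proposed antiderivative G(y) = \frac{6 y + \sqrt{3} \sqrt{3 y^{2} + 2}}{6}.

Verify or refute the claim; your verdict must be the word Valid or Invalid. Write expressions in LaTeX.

Invalid: d/dy[G] - f = 1, which is not 0.

d/dy[G] = \frac{\sqrt{3} y + 2 \sqrt{3 y^{2} + 2}}{2 \sqrt{3 y^{2} + 2}}
d/dy[G] - f(y) = 1 != 0.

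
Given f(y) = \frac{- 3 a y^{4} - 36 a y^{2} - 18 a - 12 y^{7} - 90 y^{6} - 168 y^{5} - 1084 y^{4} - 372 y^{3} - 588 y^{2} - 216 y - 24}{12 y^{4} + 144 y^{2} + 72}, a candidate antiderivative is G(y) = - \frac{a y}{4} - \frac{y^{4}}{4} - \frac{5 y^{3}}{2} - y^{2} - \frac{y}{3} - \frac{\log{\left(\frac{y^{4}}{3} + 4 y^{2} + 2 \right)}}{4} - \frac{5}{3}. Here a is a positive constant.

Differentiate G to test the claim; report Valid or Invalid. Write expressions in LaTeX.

d/dy[G] = \frac{- 3 a y^{4} - 36 a y^{2} - 18 a - 12 y^{7} - 90 y^{6} - 168 y^{5} - 1084 y^{4} - 372 y^{3} - 588 y^{2} - 216 y - 24}{12 y^{4} + 144 y^{2} + 72}
This equals f(y) exactly, so the claim holds.

Valid. The derivative of G reproduces f.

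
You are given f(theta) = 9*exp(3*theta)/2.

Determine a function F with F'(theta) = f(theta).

An antiderivative is F(theta) = 3*exp(3*theta)/2.

Check any antiderivative F(theta) by computing F'(theta) and comparing it with f(theta).
Check: d/dtheta[3*exp(3*theta)/2] = 9*exp(3*theta)/2 = f(theta).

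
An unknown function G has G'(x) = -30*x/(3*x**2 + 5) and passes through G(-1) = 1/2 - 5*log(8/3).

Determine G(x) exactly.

G(x) = 1/2 - 5*log(x**2 + 5/3)

G'(x) matches the chain-rule pattern g'(h)*h' with inner function h(x) = x**2 + 5/3; substituting u = h(x) collapses the integral.
A general antiderivative is -5*log(x**2 + 5/3) + C.
The condition gives C = 1/2 - 5*log(8/3) - (-5*log(8/3)) = 1/2.
So G(x) = 1/2 - 5*log(x**2 + 5/3).
Check: d/dx[1/2 - 5*log(x**2 + 5/3)] = -30*x/(3*x**2 + 5) = G'(x).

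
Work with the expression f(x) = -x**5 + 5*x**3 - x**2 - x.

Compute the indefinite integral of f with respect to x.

The integrand splits into summands that can be handled one at a time.
Check: d/dx[-x**6/6 + 5*x**4/4 - x**3/3 - x**2/2] = -x**5 + 5*x**3 - x**2 - x = f(x).

F(x) = -x**6/6 + 5*x**4/4 - x**3/3 - x**2/2 + C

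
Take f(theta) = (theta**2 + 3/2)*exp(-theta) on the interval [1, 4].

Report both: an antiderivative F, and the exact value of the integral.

Recognize the product-rule pattern: f = u'v + uv' with u = -theta**2 - 2*theta - 7/2, v = exp(-theta), so integration by parts undoes it.
F(theta) = -(2*theta**2 + 4*theta + 7)*exp(-theta)/2 is an antiderivative of f.
Check: d/dtheta[-(2*theta**2 + 4*theta + 7)*exp(-theta)/2] = (2*theta**2 + 3)*exp(-theta)/2, which equals f(theta).
F(4) = -55*exp(-4)/2; F(1) = -13*exp(-1)/2.
Integral = F(4) - F(1) = -55*exp(-4)/2 + 13*exp(-1)/2.

Antiderivative: F(theta) = -(2*theta**2 + 4*theta + 7)*exp(-theta)/2; value = -55*exp(-4)/2 + 13*exp(-1)/2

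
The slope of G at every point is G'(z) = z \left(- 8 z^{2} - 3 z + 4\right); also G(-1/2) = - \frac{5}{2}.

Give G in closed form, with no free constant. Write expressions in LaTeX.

Recover the given G'(z) by differentiating a candidate G(z); any mismatch rules it out.
A general antiderivative is - 2 z^{4} - z^{3} + 2 z^{2} - 3 + C.
The condition gives C = - \frac{5}{2} - (- \frac{5}{2}) = 0.
So G(z) = - 2 z^{4} - z^{3} + 2 z^{2} - 3.
Check: d/dz[- 2 z^{4} - z^{3} + 2 z^{2} - 3] = - 8 z^{3} - 3 z^{2} + 4 z, which equals G'(z).

G(z) = - 2 z^{4} - z^{3} + 2 z^{2} - 3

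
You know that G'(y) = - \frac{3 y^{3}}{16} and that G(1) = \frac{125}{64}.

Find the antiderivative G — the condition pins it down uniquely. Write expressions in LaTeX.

Differentiate the proposed G(y) back; it has to land on the given G'(y).
A general antiderivative is - \frac{3 y^{4}}{64} + C.
The condition gives C = \frac{125}{64} - (- \frac{3}{64}) = 2.
So G(y) = \frac{128 - 3 y^{4}}{64}.
Check: d/dy[\frac{128 - 3 y^{4}}{64}] = - \frac{3 y^{3}}{16} = G'(y).

G(y) = \frac{128 - 3 y^{4}}{64}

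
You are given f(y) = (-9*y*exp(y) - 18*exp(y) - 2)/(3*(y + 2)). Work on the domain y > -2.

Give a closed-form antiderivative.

An antiderivative is F(y) = -3*exp(y) - 2*log(3*y/2 + 3)/3.

A first test for any F(y): its y-derivative must equal f(y) identically.
Check: d/dy[-3*exp(y) - 2*log(3*y/2 + 3)/3] = (-9*y*exp(y) - 18*exp(y) - 2)/(3*y + 6), which equals f(y).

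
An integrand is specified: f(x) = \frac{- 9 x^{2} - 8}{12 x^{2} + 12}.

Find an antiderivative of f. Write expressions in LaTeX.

An antiderivative is F(x) = - \frac{3 x}{4} + \frac{\operatorname{atan}{\left(x \right)}}{12}.

Since d/dx undoes antidifferentiation here, F'(x) = f(x) is required of F(x).
Check: d/dx[- \frac{3 x}{4} + \frac{\operatorname{atan}{\left(x \right)}}{12}] = \frac{- 9 x^{2} - 8}{12 x^{2} + 12} = f(x).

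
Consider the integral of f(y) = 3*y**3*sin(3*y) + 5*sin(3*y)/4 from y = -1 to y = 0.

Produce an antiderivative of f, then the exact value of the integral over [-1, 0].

Integrate term by term and add the pieces.
F(y) = -y**3*cos(3*y) + y**2*sin(3*y) + 2*y*cos(3*y)/3 - 2*sin(3*y)/9 - 5*cos(3*y)/12 is an antiderivative of f.
Check: d/dy[-y**3*cos(3*y) + y**2*sin(3*y) + 2*y*cos(3*y)/3 - 2*sin(3*y)/9 - 5*cos(3*y)/12] = 3*y**3*sin(3*y) + 5*sin(3*y)/4 = f(y).
F(0) = -5/12; F(-1) = -7*sin(3)/9 - cos(3)/12.
Integral = F(0) - F(-1) = -5/12 + cos(3)/12 + 7*sin(3)/9.

Antiderivative: F(y) = -y**3*cos(3*y) + y**2*sin(3*y) + 2*y*cos(3*y)/3 - 2*sin(3*y)/9 - 5*cos(3*y)/12; value = -5/12 + cos(3)/12 + 7*sin(3)/9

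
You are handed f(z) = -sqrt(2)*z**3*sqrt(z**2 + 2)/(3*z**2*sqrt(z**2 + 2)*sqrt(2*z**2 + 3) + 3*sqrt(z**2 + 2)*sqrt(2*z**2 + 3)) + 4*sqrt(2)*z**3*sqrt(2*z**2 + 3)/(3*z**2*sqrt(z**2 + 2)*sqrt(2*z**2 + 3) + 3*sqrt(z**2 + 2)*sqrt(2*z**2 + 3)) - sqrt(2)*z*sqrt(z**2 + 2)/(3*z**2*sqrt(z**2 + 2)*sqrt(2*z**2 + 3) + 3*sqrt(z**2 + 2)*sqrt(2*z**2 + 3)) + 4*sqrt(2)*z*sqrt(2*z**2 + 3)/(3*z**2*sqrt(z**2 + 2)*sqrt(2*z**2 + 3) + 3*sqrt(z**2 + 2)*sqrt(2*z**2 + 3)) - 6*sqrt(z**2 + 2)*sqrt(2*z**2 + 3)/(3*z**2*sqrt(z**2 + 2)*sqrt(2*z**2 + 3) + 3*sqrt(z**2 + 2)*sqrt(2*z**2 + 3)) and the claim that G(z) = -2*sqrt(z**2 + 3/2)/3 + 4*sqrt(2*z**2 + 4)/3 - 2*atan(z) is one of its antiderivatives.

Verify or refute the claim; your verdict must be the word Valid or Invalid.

d/dz[G] = (-2*sqrt(2)*z**3*sqrt(z**2 + 2) + 4*sqrt(2)*z**3*sqrt(2*z**2 + 3) - 2*sqrt(2)*z*sqrt(z**2 + 2) + 4*sqrt(2)*z*sqrt(2*z**2 + 3) - 6*sqrt(z**2 + 2)*sqrt(2*z**2 + 3))/(3*z**2*sqrt(z**2 + 2)*sqrt(2*z**2 + 3) + 3*sqrt(z**2 + 2)*sqrt(2*z**2 + 3))
d/dz[G] - f(z) = -sqrt(2)*z*sqrt(2*z**2 + 3)/(6*z**2 + 9) != 0.

Invalid: d/dz[G] - f = -sqrt(2)*z*sqrt(2*z**2 + 3)/(6*z**2 + 9), which is not 0.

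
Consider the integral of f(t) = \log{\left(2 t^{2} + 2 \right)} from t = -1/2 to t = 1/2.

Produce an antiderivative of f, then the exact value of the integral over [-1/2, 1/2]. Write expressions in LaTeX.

Recover f(t) by differentiating a candidate F(t); any mismatch rules it out.
F(t) = t \log{\left(2 t^{2} + 2 \right)} - 2 t + 2 \operatorname{atan}{\left(t \right)} is an antiderivative of f.
Check: d/dt[t \log{\left(2 t^{2} + 2 \right)} - 2 t + 2 \operatorname{atan}{\left(t \right)}] = \log{\left(t^{2} + 1 \right)} + \log{\left(2 \right)}, which equals f(t).
F(1/2) = -1 + \frac{\log{\left(\frac{5}{2} \right)}}{2} + 2 \operatorname{atan}{\left(\frac{1}{2} \right)}; F(-1/2) = - 2 \operatorname{atan}{\left(\frac{1}{2} \right)} - \frac{\log{\left(\frac{5}{2} \right)}}{2} + 1.
Integral = F(1/2) - F(-1/2) = -2 + \log{\left(\frac{5}{2} \right)} + 4 \operatorname{atan}{\left(\frac{1}{2} \right)}.

Antiderivative: F(t) = t \log{\left(2 t^{2} + 2 \right)} - 2 t + 2 \operatorname{atan}{\left(t \right)}; value = -2 + \log{\left(\frac{5}{2} \right)} + 4 \operatorname{atan}{\left(\frac{1}{2} \right)}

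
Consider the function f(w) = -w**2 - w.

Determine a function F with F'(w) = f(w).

An antiderivative is F(w) = -w**2*(2*w + 3)/6.

The integrand splits into summands that can be handled one at a time.
Check: d/dw[-w**2*(2*w + 3)/6] = -w**2 - w = f(w).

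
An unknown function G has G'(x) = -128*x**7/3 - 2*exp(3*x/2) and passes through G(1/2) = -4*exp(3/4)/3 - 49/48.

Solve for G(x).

G(x) = -16*x**8/3 - 4*exp(3*x/2)/3 - 1

Integrate term by term and add the pieces.
A general antiderivative is -16*x**8/3 - 4*exp(3*x/2)/3 + C.
The condition gives C = -4*exp(3/4)/3 - 49/48 - (-4*exp(3/4)/3 - 1/48) = -1.
So G(x) = -16*x**8/3 - 4*exp(3*x/2)/3 - 1.
Check: d/dx[-16*x**8/3 - 4*exp(3*x/2)/3 - 1] = -128*x**7/3 - 2*exp(3*x/2) = G'(x).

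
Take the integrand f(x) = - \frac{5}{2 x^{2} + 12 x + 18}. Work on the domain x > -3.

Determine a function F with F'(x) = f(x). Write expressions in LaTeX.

Any candidate F(x) must reproduce f(x) exactly when differentiated.
Check: d/dx[\frac{5}{2 \left(x + 3\right)}] = - \frac{5}{2 x^{2} + 12 x + 18} = f(x).

An antiderivative is F(x) = \frac{5}{2 \left(x + 3\right)}.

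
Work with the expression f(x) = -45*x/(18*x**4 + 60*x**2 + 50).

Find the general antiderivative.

F(x) = 15/(4*(3*x**2 + 5)) + C

f matches the chain-rule pattern g'(h)*h' with inner function h(x) = x**2 + 5/3; substituting u = h(x) collapses the integral.
Check: d/dx[15/(4*(3*x**2 + 5))] = -45*x/(18*x**4 + 60*x**2 + 50) = f(x).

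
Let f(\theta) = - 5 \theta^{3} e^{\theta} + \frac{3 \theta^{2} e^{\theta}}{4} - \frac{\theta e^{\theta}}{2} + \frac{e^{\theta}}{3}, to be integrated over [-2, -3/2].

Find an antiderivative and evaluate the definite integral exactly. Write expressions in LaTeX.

Antiderivative: F(\theta) = \frac{\left(- 60 \theta^{3} + 189 \theta^{2} - 384 \theta + 388\right) e^{\theta}}{12}; value = - \frac{598}{3 e^{2}} + \frac{6367}{48 e^{\frac{3}{2}}}

Recognize the product-rule pattern: f = u'v + uv' with u = - 5 \theta^{3} + \frac{63 \theta^{2}}{4} - 32 \theta + \frac{97}{3}, v = e^{\theta}, so integration by parts undoes it.
F(\theta) = \frac{\left(- 60 \theta^{3} + 189 \theta^{2} - 384 \theta + 388\right) e^{\theta}}{12} is an antiderivative of f.
Check: d/d\theta[\frac{\left(- 60 \theta^{3} + 189 \theta^{2} - 384 \theta + 388\right) e^{\theta}}{12}] = - 5 \theta^{3} e^{\theta} + \frac{3 \theta^{2} e^{\theta}}{4} - \frac{\theta e^{\theta}}{2} + \frac{e^{\theta}}{3} = f(\theta).
F(-3/2) = \frac{6367}{48 e^{\frac{3}{2}}}; F(-2) = \frac{598}{3 e^{2}}.
Integral = F(-3/2) - F(-2) = - \frac{598}{3 e^{2}} + \frac{6367}{48 e^{\frac{3}{2}}}.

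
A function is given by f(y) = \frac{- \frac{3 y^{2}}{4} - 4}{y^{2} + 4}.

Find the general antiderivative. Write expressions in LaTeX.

F(y) = - \frac{3 y + 2 \operatorname{atan}{\left(\frac{y}{2} \right)}}{4} + C

Any candidate F(y) must reproduce f(y) exactly when differentiated.
Check: d/dy[- \frac{3 y + 2 \operatorname{atan}{\left(\frac{y}{2} \right)}}{4}] = \frac{- 3 y^{2} - 16}{4 y^{2} + 16}, which equals f(y).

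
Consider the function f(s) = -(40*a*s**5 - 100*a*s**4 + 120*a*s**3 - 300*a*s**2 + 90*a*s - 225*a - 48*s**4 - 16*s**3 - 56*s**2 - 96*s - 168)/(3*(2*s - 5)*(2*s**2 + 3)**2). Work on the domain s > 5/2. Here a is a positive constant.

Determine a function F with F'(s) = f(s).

An antiderivative is F(s) = -(10*a*s**3 + 15*a*s - 12*s**2*log(2*s - 5) + 4*s - 18*log(2*s - 5) - 6)/(3*(2*s**2 + 3)).

An antiderivative F(s) passes only if d/ds[F] lands on f(s) exactly.
Check: d/ds[-(10*a*s**3 + 15*a*s - 12*s**2*log(2*s - 5) + 4*s - 18*log(2*s - 5) - 6)/(3*(2*s**2 + 3))] = (-40*a*s**5 + 100*a*s**4 - 120*a*s**3 + 300*a*s**2 - 90*a*s + 225*a + 48*s**4 + 16*s**3 + 56*s**2 + 96*s + 168)/(24*s**5 - 60*s**4 + 72*s**3 - 180*s**2 + 54*s - 135), which equals f(s).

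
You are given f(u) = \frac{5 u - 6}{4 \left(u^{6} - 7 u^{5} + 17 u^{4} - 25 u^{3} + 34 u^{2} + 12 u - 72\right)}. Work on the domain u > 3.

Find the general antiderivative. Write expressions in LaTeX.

F(u) = - \frac{541 \log{\left(u - 3 \right)}}{10816} + \frac{\log{\left(u - 2 \right)}}{24} + \frac{11 \log{\left(u + 1 \right)}}{960} - \frac{21 \log{\left(u^{2} + 4 \right)}}{13520} + \frac{59 \operatorname{atan}{\left(\frac{u}{2} \right)}}{3380} - \frac{9}{208 u - 624} + C

The denominator factors as 4 \left(u - 3\right)^{2} \left(u - 2\right) \left(u + 1\right) \left(u^{2} + 4\right); partial fractions split f into directly integrable pieces: - \frac{21 u - 236}{6760 \left(u^{2} + 4\right)} + \frac{11}{960 \left(u + 1\right)} + \frac{1}{24 \left(u - 2\right)} - \frac{541}{10816 \left(u - 3\right)} + \frac{9}{208 \left(u - 3\right)^{2}}.
Check: d/du[- \frac{541 \log{\left(u - 3 \right)}}{10816} + \frac{\log{\left(u - 2 \right)}}{24} + \frac{11 \log{\left(u + 1 \right)}}{960} - \frac{21 \log{\left(u^{2} + 4 \right)}}{13520} + \frac{59 \operatorname{atan}{\left(\frac{u}{2} \right)}}{3380} - \frac{9}{208 u - 624}] = \frac{5 u - 6}{4 u^{6} - 28 u^{5} + 68 u^{4} - 100 u^{3} + 136 u^{2} + 48 u - 288}, which equals f(u).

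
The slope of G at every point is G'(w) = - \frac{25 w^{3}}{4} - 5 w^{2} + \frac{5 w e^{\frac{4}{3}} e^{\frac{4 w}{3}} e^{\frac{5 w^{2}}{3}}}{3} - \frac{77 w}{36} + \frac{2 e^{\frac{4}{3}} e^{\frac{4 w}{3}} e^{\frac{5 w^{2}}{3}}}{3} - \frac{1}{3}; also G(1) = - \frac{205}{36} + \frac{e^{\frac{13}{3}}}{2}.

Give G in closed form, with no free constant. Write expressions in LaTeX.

G(w) = - \frac{25 w^{4}}{16} - \frac{5 w^{3}}{3} - \frac{77 w^{2}}{72} - \frac{w}{3} + \frac{e^{\frac{4}{3}} e^{\frac{4 w}{3}} e^{\frac{5 w^{2}}{3}}}{2} - \frac{17}{16}

The integrand splits into summands that can be handled one at a time.
A general antiderivative is - \left(\frac{5 w^{2}}{4} + \frac{2 w}{3} + \frac{1}{4}\right)^{2} + \frac{e^{\frac{5 w^{2}}{3} + \frac{4 w}{3} + \frac{4}{3}}}{2} + C.
The condition gives C = - \frac{205}{36} + \frac{e^{\frac{13}{3}}}{2} - (- \frac{169}{36} + \frac{e^{\frac{13}{3}}}{2}) = -1.
So G(w) = - \frac{25 w^{4}}{16} - \frac{5 w^{3}}{3} - \frac{77 w^{2}}{72} - \frac{w}{3} + \frac{e^{\frac{4}{3}} e^{\frac{4 w}{3}} e^{\frac{5 w^{2}}{3}}}{2} - \frac{17}{16}.
Check: d/dw[- \frac{25 w^{4}}{16} - \frac{5 w^{3}}{3} - \frac{77 w^{2}}{72} - \frac{w}{3} + \frac{e^{\frac{4}{3}} e^{\frac{4 w}{3}} e^{\frac{5 w^{2}}{3}}}{2} - \frac{17}{16}] = - \frac{25 w^{3}}{4} - 5 w^{2} + \frac{5 w e^{\frac{4}{3}} e^{\frac{4 w}{3}} e^{\frac{5 w^{2}}{3}}}{3} - \frac{77 w}{36} + \frac{2 e^{\frac{4}{3}} e^{\frac{4 w}{3}} e^{\frac{5 w^{2}}{3}}}{3} - \frac{1}{3} = G'(w).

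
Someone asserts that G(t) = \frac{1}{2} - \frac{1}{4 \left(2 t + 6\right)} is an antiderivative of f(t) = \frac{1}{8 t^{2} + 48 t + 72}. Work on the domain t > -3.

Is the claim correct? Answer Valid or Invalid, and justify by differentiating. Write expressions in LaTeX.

Valid: G'(t) = f(t).

d/dt[G] = \frac{1}{8 t^{2} + 48 t + 72}
This equals f(t) exactly, so the claim holds.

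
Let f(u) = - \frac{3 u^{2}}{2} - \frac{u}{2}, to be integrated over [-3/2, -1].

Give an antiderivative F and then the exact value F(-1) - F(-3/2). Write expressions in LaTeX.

Antiderivative: F(u) = \frac{u^{2} \left(- 2 u - 1\right)}{4}; value = - \frac{7}{8}

The integrand splits into summands that can be handled one at a time.
F(u) = \frac{u^{2} \left(- 2 u - 1\right)}{4} is an antiderivative of f.
Check: d/du[\frac{u^{2} \left(- 2 u - 1\right)}{4}] = - \frac{3 u^{2}}{2} - \frac{u}{2} = f(u).
F(-1) = \frac{1}{4}; F(-3/2) = \frac{9}{8}.
Integral = F(-1) - F(-3/2) = - \frac{7}{8}.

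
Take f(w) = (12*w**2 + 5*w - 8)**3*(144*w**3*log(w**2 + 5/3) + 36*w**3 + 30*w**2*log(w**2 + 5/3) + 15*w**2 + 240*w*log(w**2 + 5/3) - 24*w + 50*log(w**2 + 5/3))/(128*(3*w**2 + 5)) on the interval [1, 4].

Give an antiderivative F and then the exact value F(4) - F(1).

Antiderivative: F(w) = 81*w**8*log(w**2 + 5/3) + 135*w**7*log(w**2 + 5/3) - 1053*w**6*log(w**2 + 5/3)/8 - 3945*w**5*log(w**2 + 5/3)/16 + 27121*w**4*log(w**2 + 5/3)/256 + 1315*w**3*log(w**2 + 5/3)/8 - 117*w**2*log(w**2 + 5/3)/2 - 40*w*log(w**2 + 5/3) + 16*log(w**2 + 5/3); value = -6561*log(8/3)/256 + 6765201*log(53/3)

Recognize the product-rule pattern: f = u'v + uv' with u = (3*w**2 + 5*w/4 - 2)**4, v = log(w**2 + 5/3), so integration by parts undoes it.
F(w) = 81*w**8*log(w**2 + 5/3) + 135*w**7*log(w**2 + 5/3) - 1053*w**6*log(w**2 + 5/3)/8 - 3945*w**5*log(w**2 + 5/3)/16 + 27121*w**4*log(w**2 + 5/3)/256 + 1315*w**3*log(w**2 + 5/3)/8 - 117*w**2*log(w**2 + 5/3)/2 - 40*w*log(w**2 + 5/3) + 16*log(w**2 + 5/3) is an antiderivative of f.
Check: d/dw[81*w**8*log(w**2 + 5/3) + 135*w**7*log(w**2 + 5/3) - 1053*w**6*log(w**2 + 5/3)/8 - 3945*w**5*log(w**2 + 5/3)/16 + 27121*w**4*log(w**2 + 5/3)/256 + 1315*w**3*log(w**2 + 5/3)/8 - 117*w**2*log(w**2 + 5/3)/2 - 40*w*log(w**2 + 5/3) + 16*log(w**2 + 5/3)] = (248832*w**9*log(w**2 + 5/3) + 62208*w**9 + 362880*w**8*log(w**2 + 5/3) + 103680*w**8 + 111456*w**7*log(w**2 + 5/3) - 101088*w**7 + 131400*w**6*log(w**2 + 5/3) - 189360*w**6 - 342714*w**5*log(w**2 + 5/3) + 81363*w**5 - 599640*w**4*log(w**2 + 5/3) + 126240*w**4 + 226282*w**3*log(w**2 + 5/3) - 44928*w**3 + 300240*w**2*log(w**2 + 5/3) - 30720*w**2 - 74880*w*log(w**2 + 5/3) + 12288*w - 25600*log(w**2 + 5/3))/(384*w**2 + 640), which equals f(w).
F(4) = 6765201*log(53/3); F(1) = 6561*log(8/3)/256.
Integral = F(4) - F(1) = -6561*log(8/3)/256 + 6765201*log(53/3).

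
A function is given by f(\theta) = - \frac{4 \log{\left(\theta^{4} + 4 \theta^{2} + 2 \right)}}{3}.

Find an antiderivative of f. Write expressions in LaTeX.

For F(\theta) to be correct the identity F'(\theta) - f(\theta) = 0 must hold.
Check: d/d\theta[- \frac{4 \theta \log{\left(\theta^{4} + 4 \theta^{2} + 2 \right)}}{3} + \frac{16 \theta}{3} - 8 \sqrt{\frac{2}{9} - \frac{\sqrt{2}}{9}} \operatorname{atan}{\left(\frac{\theta}{\sqrt{2 - \sqrt{2}}} \right)} - 8 \sqrt{\frac{\sqrt{2}}{9} + \frac{2}{9}} \operatorname{atan}{\left(\frac{\theta}{\sqrt{\sqrt{2} + 2}} \right)}] = - \frac{4 \log{\left(\theta^{4} + 4 \theta^{2} + 2 \right)}}{3} = f(\theta).

An antiderivative is F(\theta) = - \frac{4 \theta \log{\left(\theta^{4} + 4 \theta^{2} + 2 \right)}}{3} + \frac{16 \theta}{3} - 8 \sqrt{\frac{2}{9} - \frac{\sqrt{2}}{9}} \operatorname{atan}{\left(\frac{\theta}{\sqrt{2 - \sqrt{2}}} \right)} - 8 \sqrt{\frac{\sqrt{2}}{9} + \frac{2}{9}} \operatorname{atan}{\left(\frac{\theta}{\sqrt{\sqrt{2} + 2}} \right)}.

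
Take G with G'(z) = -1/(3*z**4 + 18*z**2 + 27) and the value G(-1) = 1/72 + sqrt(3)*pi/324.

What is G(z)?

G(z) = -z/(18*z**2 + 54) - sqrt(3)*atan(sqrt(3)*z/3)/54

A first test for any G(z): its z-derivative must equal the given G'(z).
A general antiderivative is -z/(18*z**2 + 54) - sqrt(3)*atan(sqrt(3)*z/3)/54 + C.
The condition gives C = 1/72 + sqrt(3)*pi/324 - (1/72 + sqrt(3)*pi/324) = 0.
So G(z) = -z/(18*z**2 + 54) - sqrt(3)*atan(sqrt(3)*z/3)/54.
Check: d/dz[-z/(18*z**2 + 54) - sqrt(3)*atan(sqrt(3)*z/3)/54] = -1/(3*z**4 + 18*z**2 + 27) = G'(z).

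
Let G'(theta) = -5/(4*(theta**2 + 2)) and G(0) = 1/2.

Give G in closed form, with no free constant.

For G(theta) to be correct, d/dtheta[G] must agree with the stated G'(theta) identically.
A general antiderivative is -5*sqrt(2)*atan(sqrt(2)*theta/2)/8 + C.
The condition gives C = 1/2 - (0) = 1/2.
So G(theta) = (-5*sqrt(2)*atan(sqrt(2)*theta/2) + 4)/8.
Check: d/dtheta[(-5*sqrt(2)*atan(sqrt(2)*theta/2) + 4)/8] = -5/(4*theta**2 + 8), which equals G'(theta).

G(theta) = (-5*sqrt(2)*atan(sqrt(2)*theta/2) + 4)/8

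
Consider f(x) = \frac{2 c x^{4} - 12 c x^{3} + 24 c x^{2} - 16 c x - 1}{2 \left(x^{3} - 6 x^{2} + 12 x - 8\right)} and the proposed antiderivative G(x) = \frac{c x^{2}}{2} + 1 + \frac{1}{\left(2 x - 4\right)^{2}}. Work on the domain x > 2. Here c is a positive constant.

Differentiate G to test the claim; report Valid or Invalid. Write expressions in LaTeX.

Valid: G'(x) = f(x).

d/dx[G] = \frac{2 c x^{4} - 12 c x^{3} + 24 c x^{2} - 16 c x - 1}{2 x^{3} - 12 x^{2} + 24 x - 16}
This equals f(x) exactly, so the claim holds.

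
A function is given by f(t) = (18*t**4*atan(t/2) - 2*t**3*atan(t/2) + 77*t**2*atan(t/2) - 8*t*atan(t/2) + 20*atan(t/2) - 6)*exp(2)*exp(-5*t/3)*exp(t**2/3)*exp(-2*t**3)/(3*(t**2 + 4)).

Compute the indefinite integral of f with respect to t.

f has the shape u'v + uv' for u = -atan(t/2) and v = exp(-2*t**3 + t**2/3 - 5*t/3 + 2) — it is the derivative of the product u*v.
Check: d/dt[-exp(2)*exp(-5*t/3)*exp(t**2/3)*exp(-2*t**3)*atan(t/2)] = (18*t**4*exp(2)*exp(t**2/3)*atan(t/2) - 2*t**3*exp(2)*exp(t**2/3)*atan(t/2) + 77*t**2*exp(2)*exp(t**2/3)*atan(t/2) - 8*t*exp(2)*exp(t**2/3)*atan(t/2) + 20*exp(2)*exp(t**2/3)*atan(t/2) - 6*exp(2)*exp(t**2/3))/(3*t**2*exp(5*t/3)*exp(2*t**3) + 12*exp(5*t/3)*exp(2*t**3)), which equals f(t).

F(t) = -exp(2)*exp(-5*t/3)*exp(t**2/3)*exp(-2*t**3)*atan(t/2) + C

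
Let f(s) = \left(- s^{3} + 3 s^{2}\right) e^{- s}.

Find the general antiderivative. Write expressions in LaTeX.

F(s) = s^{3} e^{- s} + C

Recognize the product-rule pattern: f = u'v + uv' with u = s^{3}, v = e^{- s}, so integration by parts undoes it.
Check: d/ds[s^{3} e^{- s}] = \left(- s^{3} + 3 s^{2}\right) e^{- s} = f(s).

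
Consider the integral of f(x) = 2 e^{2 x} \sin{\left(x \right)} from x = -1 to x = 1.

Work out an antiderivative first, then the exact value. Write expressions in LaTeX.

Check any antiderivative F(x) by computing F'(x) and comparing it with f(x).
F(x) = \frac{4 e^{2 x} \sin{\left(x \right)}}{5} - \frac{2 e^{2 x} \cos{\left(x \right)}}{5} is an antiderivative of f.
Check: d/dx[\frac{4 e^{2 x} \sin{\left(x \right)}}{5} - \frac{2 e^{2 x} \cos{\left(x \right)}}{5}] = 2 e^{2 x} \sin{\left(x \right)} = f(x).
F(1) = - \frac{2 e^{2} \cos{\left(1 \right)}}{5} + \frac{4 e^{2} \sin{\left(1 \right)}}{5}; F(-1) = - \frac{4 \sin{\left(1 \right)}}{5 e^{2}} - \frac{2 \cos{\left(1 \right)}}{5 e^{2}}.
Integral = F(1) - F(-1) = - \frac{2 e^{2} \cos{\left(1 \right)}}{5} + \frac{2 \cos{\left(1 \right)}}{5 e^{2}} + \frac{4 \sin{\left(1 \right)}}{5 e^{2}} + \frac{4 e^{2} \sin{\left(1 \right)}}{5}.

Antiderivative: F(x) = \frac{4 e^{2 x} \sin{\left(x \right)}}{5} - \frac{2 e^{2 x} \cos{\left(x \right)}}{5}; value = - \frac{2 e^{2} \cos{\left(1 \right)}}{5} + \frac{2 \cos{\left(1 \right)}}{5 e^{2}} + \frac{4 \sin{\left(1 \right)}}{5 e^{2}} + \frac{4 e^{2} \sin{\left(1 \right)}}{5}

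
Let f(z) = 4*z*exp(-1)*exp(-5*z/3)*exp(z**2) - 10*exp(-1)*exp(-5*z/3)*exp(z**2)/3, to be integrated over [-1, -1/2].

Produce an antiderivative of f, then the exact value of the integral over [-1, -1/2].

Antiderivative: F(z) = 2*exp(z**2 - 5*z/3 - 1); value = -2*exp(5/3) + 2*exp(1/12)

The substitution u = z**2 - 5*z/3 - 1 works: f is exactly (dF/du)*(du/dz) for that inner function.
F(z) = 2*exp(z**2 - 5*z/3 - 1) is an antiderivative of f.
Check: d/dz[2*exp(z**2 - 5*z/3 - 1)] = (12*z - 10)*exp(-1)*exp(-5*z/3)*exp(z**2)/3, which equals f(z).
F(-1/2) = 2*exp(1/12); F(-1) = 2*exp(5/3).
Integral = F(-1/2) - F(-1) = -2*exp(5/3) + 2*exp(1/12).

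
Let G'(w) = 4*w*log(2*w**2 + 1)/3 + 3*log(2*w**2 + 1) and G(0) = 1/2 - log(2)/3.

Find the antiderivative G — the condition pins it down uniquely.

G(w) = (-4*w**2 + 2*w*(2*w + 9)*log(2*w**2 + 1) - 36*w + 2*log(w**2 + 1/2) + 18*sqrt(2)*atan(sqrt(2)*w) + 3)/6

The integrand splits into summands that can be handled one at a time.
A general antiderivative is -2*w**2/3 - 6*w + (2*w**2/3 + 3*w)*log(2*w**2 + 1) + log(w**2 + 1/2)/3 + 3*sqrt(2)*atan(sqrt(2)*w) + C.
The condition gives C = 1/2 - log(2)/3 - (-log(2)/3) = 1/2.
So G(w) = (-4*w**2 + 2*w*(2*w + 9)*log(2*w**2 + 1) - 36*w + 2*log(w**2 + 1/2) + 18*sqrt(2)*atan(sqrt(2)*w) + 3)/6.
Check: d/dw[(-4*w**2 + 2*w*(2*w + 9)*log(2*w**2 + 1) - 36*w + 2*log(w**2 + 1/2) + 18*sqrt(2)*atan(sqrt(2)*w) + 3)/6] = 4*w*log(2*w**2 + 1)/3 + 3*log(2*w**2 + 1) = G'(w).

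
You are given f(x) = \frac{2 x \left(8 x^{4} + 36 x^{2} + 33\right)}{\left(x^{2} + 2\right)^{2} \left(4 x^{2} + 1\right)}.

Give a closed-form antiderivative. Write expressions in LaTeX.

An antiderivative is F(x) = 2 \log{\left(4 x^{2} + 1 \right)} - \frac{1}{x^{2} + 2}.

A candidate is checked by its d/dx: the result must match f(x).
Check: d/dx[2 \log{\left(4 x^{2} + 1 \right)} - \frac{1}{x^{2} + 2}] = \frac{16 x^{5} + 72 x^{3} + 66 x}{4 x^{6} + 17 x^{4} + 20 x^{2} + 4}, which equals f(x).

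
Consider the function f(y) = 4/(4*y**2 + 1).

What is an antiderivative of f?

An antiderivative is F(y) = 2*atan(2*y).

Recover f(y) by differentiating a candidate F(y); any mismatch rules it out.
Check: d/dy[2*atan(2*y)] = 4/(4*y**2 + 1) = f(y).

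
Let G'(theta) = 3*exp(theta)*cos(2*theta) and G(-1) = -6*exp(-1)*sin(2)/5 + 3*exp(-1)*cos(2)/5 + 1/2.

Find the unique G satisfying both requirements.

G(theta) = (12*exp(theta)*sin(2*theta) + 6*exp(theta)*cos(2*theta) + 5)/10

Differentiate the proposed G(theta) back; it has to land on the given G'(theta).
A general antiderivative is 6*exp(theta)*sin(2*theta)/5 + 3*exp(theta)*cos(2*theta)/5 + C.
The condition gives C = -6*exp(-1)*sin(2)/5 + 3*exp(-1)*cos(2)/5 + 1/2 - (-6*exp(-1)*sin(2)/5 + 3*exp(-1)*cos(2)/5) = 1/2.
So G(theta) = (12*exp(theta)*sin(2*theta) + 6*exp(theta)*cos(2*theta) + 5)/10.
Check: d/dtheta[(12*exp(theta)*sin(2*theta) + 6*exp(theta)*cos(2*theta) + 5)/10] = 3*exp(theta)*cos(2*theta) = G'(theta).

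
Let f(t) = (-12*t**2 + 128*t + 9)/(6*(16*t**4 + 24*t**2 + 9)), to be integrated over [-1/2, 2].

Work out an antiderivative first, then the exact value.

f has the shape u'v + uv' for u = 1/(2*t**2 + 3/2) and v = t/4 - 4/3 — it is the derivative of the product u*v.
F(t) = (3*t - 16)/(6*(4*t**2 + 3)) is an antiderivative of f.
Check: d/dt[(3*t - 16)/(6*(4*t**2 + 3))] = (-12*t**2 + 128*t + 9)/(96*t**4 + 144*t**2 + 54), which equals f(t).
F(2) = -5/57; F(-1/2) = -35/48.
Integral = F(2) - F(-1/2) = 195/304.

Antiderivative: F(t) = (3*t - 16)/(6*(4*t**2 + 3)); value = 195/304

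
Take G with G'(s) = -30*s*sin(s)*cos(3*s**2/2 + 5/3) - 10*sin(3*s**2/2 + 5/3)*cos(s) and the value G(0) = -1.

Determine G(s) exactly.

G'(s) has the shape u'v + uv' for u = -10*sin(s) and v = sin(3*s**2/2 + 5/3) — it is the derivative of the product u*v.
A general antiderivative is -10*sin(s)*sin(3*s**2/2 + 5/3) + C.
The condition gives C = -1 - (0) = -1.
So G(s) = -10*sin(s)*sin(3*s**2/2 + 5/3) - 1.
Check: d/ds[-10*sin(s)*sin(3*s**2/2 + 5/3) - 1] = -30*s*sin(s)*cos(3*s**2/2 + 5/3) - 10*sin(3*s**2/2 + 5/3)*cos(s) = G'(s).

G(s) = -10*sin(s)*sin(3*s**2/2 + 5/3) - 1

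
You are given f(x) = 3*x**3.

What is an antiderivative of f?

An antiderivative is F(x) = 3*x**4/4.

Recover f(x) by differentiating a candidate F(x); any mismatch rules it out.
Check: d/dx[3*x**4/4] = 3*x**3 = f(x).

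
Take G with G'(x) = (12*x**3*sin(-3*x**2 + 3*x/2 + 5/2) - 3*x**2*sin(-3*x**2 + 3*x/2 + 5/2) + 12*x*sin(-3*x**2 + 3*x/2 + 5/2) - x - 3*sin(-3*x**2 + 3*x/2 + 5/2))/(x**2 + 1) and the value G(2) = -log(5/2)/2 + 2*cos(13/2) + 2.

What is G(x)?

Check a candidate G(x) by differentiating: d/dx[G] must match the given G'(x).
A general antiderivative is -log(x**2/2 + 1/2)/2 + 2*cos(-3*x**2 + 3*x/2 + 5/2) + C.
The condition gives C = -log(5/2)/2 + 2*cos(13/2) + 2 - (-log(5/2)/2 + 2*cos(13/2)) = 2.
So G(x) = -log(x**2 + 1)/2 + 2*cos(-3*x**2 + 3*x/2 + 5/2) + log(2)/2 + 2.
Check: d/dx[-log(x**2 + 1)/2 + 2*cos(-3*x**2 + 3*x/2 + 5/2) + log(2)/2 + 2] = (12*x**3*sin(-3*x**2 + 3*x/2 + 5/2) - 3*x**2*sin(-3*x**2 + 3*x/2 + 5/2) + 12*x*sin(-3*x**2 + 3*x/2 + 5/2) - x - 3*sin(-3*x**2 + 3*x/2 + 5/2))/(x**2 + 1) = G'(x).

G(x) = -log(x**2 + 1)/2 + 2*cos(-3*x**2 + 3*x/2 + 5/2) + log(2)/2 + 2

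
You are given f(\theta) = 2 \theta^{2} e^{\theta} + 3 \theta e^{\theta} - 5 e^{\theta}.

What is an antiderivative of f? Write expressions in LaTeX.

Recognize the product-rule pattern: f = u'v + uv' with u = 2 \theta^{2} - \theta - 4, v = e^{\theta}, so integration by parts undoes it.
Check: d/d\theta[2 \theta^{2} e^{\theta} - \theta e^{\theta} - 4 e^{\theta}] = 2 \theta^{2} e^{\theta} + 3 \theta e^{\theta} - 5 e^{\theta} = f(\theta).

An antiderivative is F(\theta) = 2 \theta^{2} e^{\theta} - \theta e^{\theta} - 4 e^{\theta}.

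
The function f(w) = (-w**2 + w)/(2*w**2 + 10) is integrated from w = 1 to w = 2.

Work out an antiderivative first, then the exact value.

Any candidate F(w) must reproduce f(w) exactly when differentiated.
F(w) = -w/2 + log(w**2 + 5)/4 + sqrt(5)*atan(sqrt(5)*w/5)/2 is an antiderivative of f.
Check: d/dw[-w/2 + log(w**2 + 5)/4 + sqrt(5)*atan(sqrt(5)*w/5)/2] = (-w**2 + w)/(2*w**2 + 10) = f(w).
F(2) = -1 + log(9)/4 + sqrt(5)*atan(2*sqrt(5)/5)/2; F(1) = -1/2 + log(6)/4 + sqrt(5)*atan(sqrt(5)/5)/2.
Integral = F(2) - F(1) = -1/2 - sqrt(5)*atan(sqrt(5)/5)/2 - log(6)/4 + log(9)/4 + sqrt(5)*atan(2*sqrt(5)/5)/2.

Antiderivative: F(w) = -w/2 + log(w**2 + 5)/4 + sqrt(5)*atan(sqrt(5)*w/5)/2; value = -1/2 - sqrt(5)*atan(sqrt(5)/5)/2 - log(6)/4 + log(9)/4 + sqrt(5)*atan(2*sqrt(5)/5)/2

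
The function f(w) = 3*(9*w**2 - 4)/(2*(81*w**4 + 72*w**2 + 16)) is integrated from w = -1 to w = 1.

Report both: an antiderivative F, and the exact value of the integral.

f has the shape u'v + uv' for u = -w/2 and v = 1/(3*w**2 + 4/3) — it is the derivative of the product u*v.
F(w) = -3*w/(18*w**2 + 8) is an antiderivative of f.
Check: d/dw[-3*w/(18*w**2 + 8)] = (27*w**2 - 12)/(162*w**4 + 144*w**2 + 32), which equals f(w).
F(1) = -3/26; F(-1) = 3/26.
Integral = F(1) - F(-1) = -3/13.

Antiderivative: F(w) = -3*w/(18*w**2 + 8); value = -3/13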